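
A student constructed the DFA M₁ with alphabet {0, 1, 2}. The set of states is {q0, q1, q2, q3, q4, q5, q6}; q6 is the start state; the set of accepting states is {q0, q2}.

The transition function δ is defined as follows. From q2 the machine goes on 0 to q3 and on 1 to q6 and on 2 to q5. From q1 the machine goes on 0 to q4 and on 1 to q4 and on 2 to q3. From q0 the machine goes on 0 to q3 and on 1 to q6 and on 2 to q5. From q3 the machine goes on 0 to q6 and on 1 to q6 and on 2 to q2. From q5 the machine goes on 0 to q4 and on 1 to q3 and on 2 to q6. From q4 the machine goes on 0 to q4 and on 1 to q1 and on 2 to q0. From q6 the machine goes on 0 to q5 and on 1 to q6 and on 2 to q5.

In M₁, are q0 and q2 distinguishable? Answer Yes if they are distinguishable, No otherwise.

No

Initial partition by acceptance: {q0,q2} | {q1,q3,q4,q5,q6}.
Refine {q1,q3,q4,q5,q6} on symbol 2: members go to different blocks, giving {q1,q5,q6} and {q3,q4}.
Split {q1,q5,q6} by δ(·,0) → {q1,q5} and {q6}.
Split {q1,q5} by δ(·,2) → {q1} and {q5}.
Split {q3,q4} by δ(·,0) → {q3} and {q4}.
Stable partition: {q0,q2} | {q1} | {q3} | {q6} | {q5} | {q4} — 6 equivalence classes.
q0 and q2 lie in the same block of the stable partition, so they are equivalent — no string distinguishes them.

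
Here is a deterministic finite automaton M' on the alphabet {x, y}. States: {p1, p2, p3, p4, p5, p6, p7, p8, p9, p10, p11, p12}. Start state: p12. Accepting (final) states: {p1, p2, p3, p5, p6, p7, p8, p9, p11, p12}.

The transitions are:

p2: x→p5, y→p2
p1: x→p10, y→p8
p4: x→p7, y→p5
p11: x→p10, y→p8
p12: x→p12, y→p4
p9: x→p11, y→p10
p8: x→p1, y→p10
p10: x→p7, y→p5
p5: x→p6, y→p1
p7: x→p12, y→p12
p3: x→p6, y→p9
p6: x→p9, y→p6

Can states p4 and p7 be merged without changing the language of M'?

No

First remove the unreachable states {p2,p3}; 10 states remain.
P0 = {p1,p5,p6,p7,p8,p9,p11,p12} | {p4,p10}.
Refine {p1,p5,p6,p7,p8,p9,p11,p12} on symbol x: members go to different blocks, giving {p5,p6,p7,p8,p9,p12} and {p1,p11}.
On input x, block {p5,p6,p7,p8,p9,p12} splits into {p5,p6,p7,p12} and {p8,p9}.
On input x, block {p5,p6,p7,p12} splits into {p5,p7,p12} and {p6}.
Refine {p5,p7,p12} on symbol x: members go to different blocks, giving {p7,p12} and {p5}.
On input y, block {p7,p12} splits into {p7} and {p12}.
The partition is now stable with 7 blocks: {p7} | {p4,p10} | {p1,p11} | {p8,p9} | {p6} | {p5} | {p12}.
p4 and p7 end up in different blocks, so they are distinguishable. For instance, the string 'ε' is accepted from only p7.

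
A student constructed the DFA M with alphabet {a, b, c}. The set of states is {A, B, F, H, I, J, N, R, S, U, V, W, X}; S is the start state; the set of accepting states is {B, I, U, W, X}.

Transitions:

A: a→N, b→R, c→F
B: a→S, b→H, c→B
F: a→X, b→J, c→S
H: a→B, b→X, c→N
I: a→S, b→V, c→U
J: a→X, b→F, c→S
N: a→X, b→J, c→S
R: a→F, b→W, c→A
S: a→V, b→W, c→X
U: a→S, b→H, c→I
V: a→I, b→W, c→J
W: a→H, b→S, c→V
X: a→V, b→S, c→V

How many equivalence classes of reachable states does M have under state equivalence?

5

First remove the unreachable states {A,R}; 11 states remain.
P0 = {B,I,U,W,X} | {F,H,J,N,S,V}.
On input c, block {B,I,U,W,X} splits into {B,I,U} and {W,X}.
Split {F,H,J,N,S,V} by δ(·,a) → {F,J,N} and {H,V} and {S}.
Stable partition: {B,I,U} | {F,J,N} | {W,X} | {H,V} | {S} — 5 equivalence classes.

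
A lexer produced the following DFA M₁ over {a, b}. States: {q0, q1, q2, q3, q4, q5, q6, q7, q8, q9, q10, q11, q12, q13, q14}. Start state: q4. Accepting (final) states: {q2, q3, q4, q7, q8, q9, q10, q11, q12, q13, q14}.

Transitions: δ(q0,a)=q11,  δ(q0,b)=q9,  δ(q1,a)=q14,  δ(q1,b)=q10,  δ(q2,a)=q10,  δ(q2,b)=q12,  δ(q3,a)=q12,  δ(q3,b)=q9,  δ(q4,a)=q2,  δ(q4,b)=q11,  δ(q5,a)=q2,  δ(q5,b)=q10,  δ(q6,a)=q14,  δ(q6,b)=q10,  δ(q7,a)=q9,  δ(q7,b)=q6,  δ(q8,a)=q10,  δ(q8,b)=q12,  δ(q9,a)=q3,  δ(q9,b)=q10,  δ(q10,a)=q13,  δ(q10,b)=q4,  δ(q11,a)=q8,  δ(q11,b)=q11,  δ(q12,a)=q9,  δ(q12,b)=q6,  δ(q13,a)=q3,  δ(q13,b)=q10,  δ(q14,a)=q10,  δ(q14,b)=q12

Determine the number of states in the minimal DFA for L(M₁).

States {q0,q1,q5,q7} cannot be reached from the start state, so discard them.
Initial partition by acceptance: {q2,q3,q4,q8,q9,q10,q11,q12,q13,q14} | {q6}.
On input b, block {q2,q3,q4,q8,q9,q10,q11,q12,q13,q14} splits into {q2,q3,q4,q8,q9,q10,q11,q13,q14} and {q12}.
On input a, block {q2,q3,q4,q8,q9,q10,q11,q13,q14} splits into {q2,q4,q8,q9,q10,q11,q13,q14} and {q3}.
Split {q2,q4,q8,q9,q10,q11,q13,q14} by δ(·,a) → {q2,q4,q8,q10,q11,q14} and {q9,q13}.
Split {q2,q4,q8,q10,q11,q14} by δ(·,a) → {q2,q4,q8,q11,q14} and {q10}.
On input a, block {q2,q4,q8,q11,q14} splits into {q2,q8,q14} and {q4,q11}.
Stable partition: {q2,q8,q14} | {q6} | {q12} | {q3} | {q9,q13} | {q10} | {q4,q11} — 7 equivalence classes.

7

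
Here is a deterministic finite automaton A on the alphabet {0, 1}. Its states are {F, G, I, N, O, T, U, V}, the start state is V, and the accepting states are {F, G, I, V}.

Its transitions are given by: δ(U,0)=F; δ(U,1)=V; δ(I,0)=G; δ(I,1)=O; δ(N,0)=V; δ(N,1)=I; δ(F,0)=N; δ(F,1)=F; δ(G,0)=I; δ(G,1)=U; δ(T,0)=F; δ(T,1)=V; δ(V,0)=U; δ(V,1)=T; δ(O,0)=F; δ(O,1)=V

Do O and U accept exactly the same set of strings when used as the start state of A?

All states are reachable from the start state.
P0 = {F,G,I,V} | {N,O,T,U}.
Refine {F,G,I,V} on symbol 0: members go to different blocks, giving {F,V} and {G,I}.
Split {F,V} by δ(·,1) → {F} and {V}.
Refine {N,O,T,U} on symbol 0: members go to different blocks, giving {O,T,U} and {N}.
The partition is now stable with 5 blocks: {F} | {O,T,U} | {G,I} | {V} | {N}.
O and U lie in the same block of the stable partition, so they are equivalent — no string distinguishes them.

Yes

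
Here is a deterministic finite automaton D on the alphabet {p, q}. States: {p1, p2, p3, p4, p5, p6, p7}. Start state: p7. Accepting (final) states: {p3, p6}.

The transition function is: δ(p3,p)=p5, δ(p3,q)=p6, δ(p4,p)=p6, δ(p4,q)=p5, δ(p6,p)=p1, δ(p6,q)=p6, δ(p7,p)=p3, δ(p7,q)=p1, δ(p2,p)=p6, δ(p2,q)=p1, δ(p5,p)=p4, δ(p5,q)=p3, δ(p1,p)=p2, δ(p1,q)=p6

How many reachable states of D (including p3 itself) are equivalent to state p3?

All states are reachable from the start state.
Start with accepting vs non-accepting: {p3,p6} | {p1,p2,p4,p5,p7}.
Split {p1,p2,p4,p5,p7} by δ(·,p) → {p2,p4,p7} and {p1,p5}.
Stable partition: {p3,p6} | {p2,p4,p7} | {p1,p5} — 3 equivalence classes.
The equivalence class containing p3 is {p3,p6}, of size 2.

2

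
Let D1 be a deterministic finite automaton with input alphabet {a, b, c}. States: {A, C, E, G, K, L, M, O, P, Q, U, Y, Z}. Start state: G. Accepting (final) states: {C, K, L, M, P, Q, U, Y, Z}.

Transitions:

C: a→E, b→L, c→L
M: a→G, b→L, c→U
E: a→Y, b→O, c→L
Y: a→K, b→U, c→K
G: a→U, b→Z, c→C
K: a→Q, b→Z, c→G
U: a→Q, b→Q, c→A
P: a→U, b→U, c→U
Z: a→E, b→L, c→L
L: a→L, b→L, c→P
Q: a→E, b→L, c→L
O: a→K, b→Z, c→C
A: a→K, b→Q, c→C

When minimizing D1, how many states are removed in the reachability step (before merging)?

BFS from G reaches {A, C, E, G, K, L, O, P, Q, U, Y, Z}; the 1 state(s) M are never visited.

1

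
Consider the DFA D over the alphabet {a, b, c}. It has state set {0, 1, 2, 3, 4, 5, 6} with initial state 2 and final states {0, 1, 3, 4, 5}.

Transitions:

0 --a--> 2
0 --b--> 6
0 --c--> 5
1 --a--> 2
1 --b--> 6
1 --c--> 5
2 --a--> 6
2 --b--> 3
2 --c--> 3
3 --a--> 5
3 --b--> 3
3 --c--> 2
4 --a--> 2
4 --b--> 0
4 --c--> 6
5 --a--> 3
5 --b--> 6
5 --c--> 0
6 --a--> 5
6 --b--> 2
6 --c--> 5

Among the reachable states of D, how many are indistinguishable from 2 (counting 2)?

States {1,4} cannot be reached from the start state, so discard them.
Initial partition by acceptance: {0,3,5} | {2,6}.
On input a, block {0,3,5} splits into {3,5} and {0}.
Refine {3,5} on symbol b: members go to different blocks, giving {3} and {5}.
On input a, block {2,6} splits into {2} and {6}.
No further refinement is possible. Final partition (5 blocks): {3} | {2} | {0} | {5} | {6}.
The equivalence class containing 2 is {2}, of size 1.

1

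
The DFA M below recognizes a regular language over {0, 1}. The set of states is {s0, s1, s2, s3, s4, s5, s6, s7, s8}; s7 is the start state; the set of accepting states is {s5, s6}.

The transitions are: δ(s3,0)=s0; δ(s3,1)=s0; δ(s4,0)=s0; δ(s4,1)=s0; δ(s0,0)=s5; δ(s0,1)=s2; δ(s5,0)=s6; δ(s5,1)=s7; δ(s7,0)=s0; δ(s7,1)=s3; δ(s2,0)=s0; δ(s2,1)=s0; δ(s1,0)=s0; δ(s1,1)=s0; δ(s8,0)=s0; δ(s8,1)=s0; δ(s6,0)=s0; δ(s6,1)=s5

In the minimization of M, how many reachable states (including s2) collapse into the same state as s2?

Reachable states from the start: {s0,s2,s3,s5,s6,s7}. Unreachable: {s1,s4,s8} — drop them.
P0 = {s5,s6} | {s0,s2,s3,s7}.
On input 0, block {s5,s6} splits into {s5} and {s6}.
Split {s0,s2,s3,s7} by δ(·,0) → {s2,s3,s7} and {s0}.
Refine {s2,s3,s7} on symbol 1: members go to different blocks, giving {s2,s3} and {s7}.
The partition is now stable with 5 blocks: {s5} | {s2,s3} | {s6} | {s0} | {s7}.
State s2 belongs to the block {s2,s3}, which has 2 states.

2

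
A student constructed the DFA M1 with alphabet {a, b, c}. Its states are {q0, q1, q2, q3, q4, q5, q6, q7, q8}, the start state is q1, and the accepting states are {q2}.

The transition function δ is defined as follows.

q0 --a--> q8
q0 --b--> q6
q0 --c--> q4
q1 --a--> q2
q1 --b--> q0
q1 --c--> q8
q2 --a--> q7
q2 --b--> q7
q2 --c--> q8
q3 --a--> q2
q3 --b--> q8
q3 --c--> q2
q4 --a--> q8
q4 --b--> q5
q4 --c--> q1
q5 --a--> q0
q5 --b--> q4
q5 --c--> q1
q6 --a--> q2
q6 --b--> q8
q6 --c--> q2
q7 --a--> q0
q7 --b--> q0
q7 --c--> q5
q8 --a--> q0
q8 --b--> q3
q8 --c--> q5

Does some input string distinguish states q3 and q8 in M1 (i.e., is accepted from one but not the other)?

Initial partition by acceptance: {q2} | {q0,q1,q3,q4,q5,q6,q7,q8}.
Split {q0,q1,q3,q4,q5,q6,q7,q8} by δ(·,a) → {q0,q4,q5,q7,q8} and {q1,q3,q6}.
Refine {q0,q4,q5,q7,q8} on symbol b: members go to different blocks, giving {q4,q5,q7} and {q0,q8}.
Refine {q4,q5,q7} on symbol b: members go to different blocks, giving {q4,q5} and {q7}.
Refine {q1,q3,q6} on symbol c: members go to different blocks, giving {q3,q6} and {q1}.
The partition is now stable with 6 blocks: {q2} | {q4,q5} | {q3,q6} | {q0,q8} | {q7} | {q1}.
q3 and q8 end up in different blocks, so they are distinguishable. For instance, the string 'a' is accepted from only q3.

Yes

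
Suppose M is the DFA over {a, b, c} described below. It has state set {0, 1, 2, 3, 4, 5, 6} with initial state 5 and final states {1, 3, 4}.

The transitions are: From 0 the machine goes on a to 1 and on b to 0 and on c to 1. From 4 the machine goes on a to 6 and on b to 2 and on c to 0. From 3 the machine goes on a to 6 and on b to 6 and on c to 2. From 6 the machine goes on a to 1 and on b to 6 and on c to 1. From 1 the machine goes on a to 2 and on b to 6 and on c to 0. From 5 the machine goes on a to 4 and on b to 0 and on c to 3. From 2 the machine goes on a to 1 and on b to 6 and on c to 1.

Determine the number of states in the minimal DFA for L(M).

2

P0 = {1,3,4} | {0,2,5,6}.
No further refinement is possible. Final partition (2 blocks): {1,3,4} | {0,2,5,6}.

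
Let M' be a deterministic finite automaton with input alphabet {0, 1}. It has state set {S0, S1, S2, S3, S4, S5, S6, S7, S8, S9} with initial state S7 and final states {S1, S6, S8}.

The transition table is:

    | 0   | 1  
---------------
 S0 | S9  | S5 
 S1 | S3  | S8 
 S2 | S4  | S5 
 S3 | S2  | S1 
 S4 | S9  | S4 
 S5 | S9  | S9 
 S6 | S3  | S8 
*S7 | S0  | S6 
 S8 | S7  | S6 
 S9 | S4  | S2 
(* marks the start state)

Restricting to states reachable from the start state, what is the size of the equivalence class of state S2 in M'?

Initial partition by acceptance: {S1,S6,S8} | {S0,S2,S3,S4,S5,S7,S9}.
Split {S0,S2,S3,S4,S5,S7,S9} by δ(·,1) → {S0,S2,S4,S5,S9} and {S3,S7}.
The partition is now stable with 3 blocks: {S1,S6,S8} | {S0,S2,S4,S5,S9} | {S3,S7}.
The equivalence class containing S2 is {S0,S2,S4,S5,S9}, of size 5.

5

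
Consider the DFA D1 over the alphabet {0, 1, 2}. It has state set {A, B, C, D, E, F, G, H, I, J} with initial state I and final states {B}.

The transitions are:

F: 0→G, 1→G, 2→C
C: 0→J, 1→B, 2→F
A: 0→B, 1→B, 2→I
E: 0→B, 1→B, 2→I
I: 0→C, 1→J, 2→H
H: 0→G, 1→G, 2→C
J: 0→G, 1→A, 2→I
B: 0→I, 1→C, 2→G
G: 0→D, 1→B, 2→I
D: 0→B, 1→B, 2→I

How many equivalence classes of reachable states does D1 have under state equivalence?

First remove the unreachable states {E}; 9 states remain.
P0 = {B} | {A,C,D,F,G,H,I,J}.
Refine {A,C,D,F,G,H,I,J} on symbol 0: members go to different blocks, giving {C,F,G,H,I,J} and {A,D}.
Split {C,F,G,H,I,J} by δ(·,0) → {C,F,H,I,J} and {G}.
On input 0, block {C,F,H,I,J} splits into {F,H,J} and {C,I}.
On input 1, block {F,H,J} splits into {F,H} and {J}.
Split {C,I} by δ(·,0) → {C} and {I}.
The partition is now stable with 7 blocks: {B} | {F,H} | {A,D} | {G} | {C} | {J} | {I}.

7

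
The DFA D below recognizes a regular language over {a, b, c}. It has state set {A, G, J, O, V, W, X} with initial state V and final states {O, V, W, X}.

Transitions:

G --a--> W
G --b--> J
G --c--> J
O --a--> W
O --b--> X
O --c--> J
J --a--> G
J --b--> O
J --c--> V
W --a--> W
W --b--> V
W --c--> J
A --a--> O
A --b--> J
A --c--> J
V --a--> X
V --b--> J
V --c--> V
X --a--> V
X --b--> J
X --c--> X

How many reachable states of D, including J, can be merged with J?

States {A} cannot be reached from the start state, so discard them.
P0 = {O,V,W,X} | {G,J}.
On input b, block {O,V,W,X} splits into {V,X} and {O,W}.
On input a, block {G,J} splits into {J} and {G}.
Stable partition: {V,X} | {J} | {O,W} | {G} — 4 equivalence classes.
The equivalence class containing J is {J}, of size 1.

1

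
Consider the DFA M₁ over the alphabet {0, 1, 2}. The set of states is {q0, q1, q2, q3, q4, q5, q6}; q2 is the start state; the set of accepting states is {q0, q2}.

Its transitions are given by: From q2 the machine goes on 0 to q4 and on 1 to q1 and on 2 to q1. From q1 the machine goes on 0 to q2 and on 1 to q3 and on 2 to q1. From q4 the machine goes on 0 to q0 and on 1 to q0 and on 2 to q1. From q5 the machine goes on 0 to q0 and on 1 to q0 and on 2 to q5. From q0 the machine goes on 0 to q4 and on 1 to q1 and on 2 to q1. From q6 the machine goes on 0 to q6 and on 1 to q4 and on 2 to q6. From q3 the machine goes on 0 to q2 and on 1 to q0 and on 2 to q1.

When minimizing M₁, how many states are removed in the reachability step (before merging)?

Starting at q2 and following transitions, the reachable set is {q0, q1, q2, q3, q4}. That leaves q5, q6 unreachable — 2 in total.

2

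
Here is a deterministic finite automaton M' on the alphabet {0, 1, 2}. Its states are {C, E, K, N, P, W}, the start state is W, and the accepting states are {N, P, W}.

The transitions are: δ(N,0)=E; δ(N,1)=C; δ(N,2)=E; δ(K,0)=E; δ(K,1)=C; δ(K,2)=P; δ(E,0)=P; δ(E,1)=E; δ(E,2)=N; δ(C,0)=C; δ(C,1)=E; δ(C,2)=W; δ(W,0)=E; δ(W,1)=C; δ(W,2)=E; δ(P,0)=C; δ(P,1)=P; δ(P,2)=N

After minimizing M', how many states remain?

States {K} cannot be reached from the start state, so discard them.
Initial partition by acceptance: {N,P,W} | {C,E}.
Split {N,P,W} by δ(·,1) → {N,W} and {P}.
Refine {C,E} on symbol 0: members go to different blocks, giving {C} and {E}.
The partition is now stable with 4 blocks: {N,W} | {C} | {P} | {E}.

4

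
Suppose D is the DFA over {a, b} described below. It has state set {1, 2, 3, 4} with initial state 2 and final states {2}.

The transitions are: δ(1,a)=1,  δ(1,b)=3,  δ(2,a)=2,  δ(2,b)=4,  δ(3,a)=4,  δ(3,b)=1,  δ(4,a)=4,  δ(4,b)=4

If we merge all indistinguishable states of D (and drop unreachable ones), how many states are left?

2

First remove the unreachable states {1,3}; 2 states remain.
Initial partition by acceptance: {2} | {4}.
No further refinement is possible. Final partition (2 blocks): {2} | {4}.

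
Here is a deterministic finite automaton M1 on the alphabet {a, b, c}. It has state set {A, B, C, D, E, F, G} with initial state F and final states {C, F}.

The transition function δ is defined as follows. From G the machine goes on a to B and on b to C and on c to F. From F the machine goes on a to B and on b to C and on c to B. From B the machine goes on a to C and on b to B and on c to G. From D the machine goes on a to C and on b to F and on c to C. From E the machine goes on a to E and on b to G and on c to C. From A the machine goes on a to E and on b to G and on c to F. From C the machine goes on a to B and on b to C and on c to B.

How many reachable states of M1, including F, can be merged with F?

2

Reachable states from the start: {B,C,F,G}. Unreachable: {A,D,E} — drop them.
Start with accepting vs non-accepting: {C,F} | {B,G}.
Split {B,G} by δ(·,a) → {B} and {G}.
The partition is now stable with 3 blocks: {C,F} | {B} | {G}.
The equivalence class containing F is {C,F}, of size 2.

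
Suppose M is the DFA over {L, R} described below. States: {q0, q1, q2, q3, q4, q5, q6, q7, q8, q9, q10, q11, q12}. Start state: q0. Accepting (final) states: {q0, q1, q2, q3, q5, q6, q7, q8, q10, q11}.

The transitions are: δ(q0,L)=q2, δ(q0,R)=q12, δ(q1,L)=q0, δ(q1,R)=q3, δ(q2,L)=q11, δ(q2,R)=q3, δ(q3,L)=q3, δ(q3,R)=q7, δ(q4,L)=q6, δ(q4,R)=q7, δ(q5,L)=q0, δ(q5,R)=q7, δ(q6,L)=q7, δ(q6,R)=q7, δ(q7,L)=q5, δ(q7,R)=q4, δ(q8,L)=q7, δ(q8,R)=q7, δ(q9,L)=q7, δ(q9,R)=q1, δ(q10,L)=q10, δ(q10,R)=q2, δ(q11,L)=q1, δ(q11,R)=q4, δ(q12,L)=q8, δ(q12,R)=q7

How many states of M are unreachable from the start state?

Starting at q0 and following transitions, the reachable set is {q0, q1, q2, q3, q4, q5, q6, q7, q8, q11, q12}. That leaves q9, q10 unreachable — 2 in total.

2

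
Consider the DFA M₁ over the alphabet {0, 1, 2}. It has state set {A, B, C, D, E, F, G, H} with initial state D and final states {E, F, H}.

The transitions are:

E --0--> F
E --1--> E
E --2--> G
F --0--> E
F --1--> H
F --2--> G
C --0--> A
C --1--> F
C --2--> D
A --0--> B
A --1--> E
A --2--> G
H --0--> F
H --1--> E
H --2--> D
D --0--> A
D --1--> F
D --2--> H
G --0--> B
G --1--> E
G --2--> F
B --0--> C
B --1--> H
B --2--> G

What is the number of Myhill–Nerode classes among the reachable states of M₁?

3

Start with accepting vs non-accepting: {E,F,H} | {A,B,C,D,G}.
On input 2, block {A,B,C,D,G} splits into {A,B,C} and {D,G}.
No further refinement is possible. Final partition (3 blocks): {E,F,H} | {A,B,C} | {D,G}.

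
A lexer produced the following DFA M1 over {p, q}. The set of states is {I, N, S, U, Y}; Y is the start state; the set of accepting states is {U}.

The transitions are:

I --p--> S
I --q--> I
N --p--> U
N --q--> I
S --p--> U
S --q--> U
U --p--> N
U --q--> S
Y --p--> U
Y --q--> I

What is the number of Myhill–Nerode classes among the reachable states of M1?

4

P0 = {U} | {I,N,S,Y}.
On input p, block {I,N,S,Y} splits into {N,S,Y} and {I}.
Split {N,S,Y} by δ(·,q) → {N,Y} and {S}.
Stable partition: {U} | {N,Y} | {I} | {S} — 4 equivalence classes.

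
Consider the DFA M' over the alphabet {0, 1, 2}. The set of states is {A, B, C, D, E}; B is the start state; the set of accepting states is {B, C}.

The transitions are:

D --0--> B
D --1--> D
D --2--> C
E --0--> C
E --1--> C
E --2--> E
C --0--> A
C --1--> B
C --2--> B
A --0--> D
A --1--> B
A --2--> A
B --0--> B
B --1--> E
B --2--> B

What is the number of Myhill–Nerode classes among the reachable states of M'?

All states are reachable from the start state.
Initial partition by acceptance: {B,C} | {A,D,E}.
Refine {B,C} on symbol 0: members go to different blocks, giving {B} and {C}.
Split {A,D,E} by δ(·,0) → {A} and {D} and {E}.
Stable partition: {B} | {A} | {C} | {D} | {E} — 5 equivalence classes.

5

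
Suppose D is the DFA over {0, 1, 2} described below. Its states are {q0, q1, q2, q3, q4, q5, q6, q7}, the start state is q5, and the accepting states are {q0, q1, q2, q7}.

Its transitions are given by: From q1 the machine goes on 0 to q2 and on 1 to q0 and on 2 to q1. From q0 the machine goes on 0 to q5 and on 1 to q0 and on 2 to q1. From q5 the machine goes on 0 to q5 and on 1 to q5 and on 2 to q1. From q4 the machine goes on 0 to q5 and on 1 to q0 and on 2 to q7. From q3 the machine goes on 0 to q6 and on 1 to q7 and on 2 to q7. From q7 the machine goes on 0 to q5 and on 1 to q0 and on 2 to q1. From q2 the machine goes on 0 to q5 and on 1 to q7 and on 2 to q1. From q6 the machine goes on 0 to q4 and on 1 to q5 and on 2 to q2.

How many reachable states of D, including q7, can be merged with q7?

Reachable states from the start: {q0,q1,q2,q5,q7}. Unreachable: {q3,q4,q6} — drop them.
Start with accepting vs non-accepting: {q0,q1,q2,q7} | {q5}.
Split {q0,q1,q2,q7} by δ(·,0) → {q0,q2,q7} and {q1}.
The partition is now stable with 3 blocks: {q0,q2,q7} | {q5} | {q1}.
State q7 belongs to the block {q0,q2,q7}, which has 3 states.

3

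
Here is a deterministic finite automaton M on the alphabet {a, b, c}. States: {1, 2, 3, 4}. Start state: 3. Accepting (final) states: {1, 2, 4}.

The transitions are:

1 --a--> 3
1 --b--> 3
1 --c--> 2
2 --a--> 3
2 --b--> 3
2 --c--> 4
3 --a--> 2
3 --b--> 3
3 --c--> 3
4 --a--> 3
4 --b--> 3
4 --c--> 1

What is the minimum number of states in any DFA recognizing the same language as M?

All states are reachable from the start state.
Start with accepting vs non-accepting: {1,2,4} | {3}.
Stable partition: {1,2,4} | {3} — 2 equivalence classes.

2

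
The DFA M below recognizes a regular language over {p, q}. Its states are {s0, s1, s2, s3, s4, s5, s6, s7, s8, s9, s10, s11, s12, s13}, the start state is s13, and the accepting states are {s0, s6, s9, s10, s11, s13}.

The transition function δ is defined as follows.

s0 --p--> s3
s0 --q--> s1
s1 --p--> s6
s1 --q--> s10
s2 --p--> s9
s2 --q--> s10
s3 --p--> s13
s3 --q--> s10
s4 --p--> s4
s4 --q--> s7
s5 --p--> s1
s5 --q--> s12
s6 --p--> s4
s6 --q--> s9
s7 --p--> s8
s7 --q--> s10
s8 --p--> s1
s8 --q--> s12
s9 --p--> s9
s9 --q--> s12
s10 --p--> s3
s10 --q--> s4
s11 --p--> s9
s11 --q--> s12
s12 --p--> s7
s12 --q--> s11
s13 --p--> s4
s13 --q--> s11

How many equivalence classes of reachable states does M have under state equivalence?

First remove the unreachable states {s0,s2,s5}; 11 states remain.
Initial partition by acceptance: {s6,s9,s10,s11,s13} | {s1,s3,s4,s7,s8,s12}.
Split {s6,s9,s10,s11,s13} by δ(·,p) → {s6,s10,s13} and {s9,s11}.
Refine {s6,s10,s13} on symbol q: members go to different blocks, giving {s6,s13} and {s10}.
Split {s1,s3,s4,s7,s8,s12} by δ(·,p) → {s4,s7,s8,s12} and {s1,s3}.
On input p, block {s4,s7,s8,s12} splits into {s4,s7,s12} and {s8}.
Split {s4,s7,s12} by δ(·,p) → {s4,s12} and {s7}.
Split {s4,s12} by δ(·,p) → {s4} and {s12}.
No further refinement is possible. Final partition (8 blocks): {s6,s13} | {s4} | {s9,s11} | {s10} | {s1,s3} | {s8} | {s7} | {s12}.

8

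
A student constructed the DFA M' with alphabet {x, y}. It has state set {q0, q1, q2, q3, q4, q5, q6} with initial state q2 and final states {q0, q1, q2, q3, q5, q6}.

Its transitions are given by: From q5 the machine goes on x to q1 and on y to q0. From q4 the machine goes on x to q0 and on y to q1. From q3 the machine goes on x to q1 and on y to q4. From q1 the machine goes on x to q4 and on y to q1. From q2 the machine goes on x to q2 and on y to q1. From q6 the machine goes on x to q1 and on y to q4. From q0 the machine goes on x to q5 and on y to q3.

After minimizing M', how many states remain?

Reachable states from the start: {q0,q1,q2,q3,q4,q5}. Unreachable: {q6} — drop them.
P0 = {q0,q1,q2,q3,q5} | {q4}.
Refine {q0,q1,q2,q3,q5} on symbol x: members go to different blocks, giving {q0,q2,q3,q5} and {q1}.
On input x, block {q0,q2,q3,q5} splits into {q0,q2} and {q3,q5}.
Split {q0,q2} by δ(·,x) → {q0} and {q2}.
On input y, block {q3,q5} splits into {q3} and {q5}.
The partition is now stable with 6 blocks: {q0} | {q4} | {q1} | {q3} | {q2} | {q5}.

6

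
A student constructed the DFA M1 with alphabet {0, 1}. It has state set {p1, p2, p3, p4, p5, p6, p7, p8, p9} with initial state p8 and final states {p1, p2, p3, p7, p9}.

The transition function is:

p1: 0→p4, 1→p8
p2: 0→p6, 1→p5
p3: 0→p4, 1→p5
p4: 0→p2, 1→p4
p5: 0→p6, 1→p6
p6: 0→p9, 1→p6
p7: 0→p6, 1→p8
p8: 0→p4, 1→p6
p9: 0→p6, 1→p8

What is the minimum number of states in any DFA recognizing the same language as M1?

States {p1,p3,p7} cannot be reached from the start state, so discard them.
P0 = {p2,p9} | {p4,p5,p6,p8}.
Split {p4,p5,p6,p8} by δ(·,0) → {p4,p6} and {p5,p8}.
No further refinement is possible. Final partition (3 blocks): {p2,p9} | {p4,p6} | {p5,p8}.

3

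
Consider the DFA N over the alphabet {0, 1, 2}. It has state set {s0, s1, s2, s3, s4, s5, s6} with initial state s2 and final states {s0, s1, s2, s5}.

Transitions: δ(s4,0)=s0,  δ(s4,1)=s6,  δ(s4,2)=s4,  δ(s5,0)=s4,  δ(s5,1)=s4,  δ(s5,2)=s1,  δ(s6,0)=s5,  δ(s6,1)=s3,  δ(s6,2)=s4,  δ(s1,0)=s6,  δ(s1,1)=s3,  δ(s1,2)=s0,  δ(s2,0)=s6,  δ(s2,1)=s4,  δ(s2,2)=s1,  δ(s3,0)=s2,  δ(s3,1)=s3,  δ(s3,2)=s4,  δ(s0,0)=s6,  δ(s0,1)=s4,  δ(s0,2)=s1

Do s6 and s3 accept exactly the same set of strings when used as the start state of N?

P0 = {s0,s1,s2,s5} | {s3,s4,s6}.
No further refinement is possible. Final partition (2 blocks): {s0,s1,s2,s5} | {s3,s4,s6}.
s6 and s3 lie in the same block of the stable partition, so they are equivalent — no string distinguishes them.

Yes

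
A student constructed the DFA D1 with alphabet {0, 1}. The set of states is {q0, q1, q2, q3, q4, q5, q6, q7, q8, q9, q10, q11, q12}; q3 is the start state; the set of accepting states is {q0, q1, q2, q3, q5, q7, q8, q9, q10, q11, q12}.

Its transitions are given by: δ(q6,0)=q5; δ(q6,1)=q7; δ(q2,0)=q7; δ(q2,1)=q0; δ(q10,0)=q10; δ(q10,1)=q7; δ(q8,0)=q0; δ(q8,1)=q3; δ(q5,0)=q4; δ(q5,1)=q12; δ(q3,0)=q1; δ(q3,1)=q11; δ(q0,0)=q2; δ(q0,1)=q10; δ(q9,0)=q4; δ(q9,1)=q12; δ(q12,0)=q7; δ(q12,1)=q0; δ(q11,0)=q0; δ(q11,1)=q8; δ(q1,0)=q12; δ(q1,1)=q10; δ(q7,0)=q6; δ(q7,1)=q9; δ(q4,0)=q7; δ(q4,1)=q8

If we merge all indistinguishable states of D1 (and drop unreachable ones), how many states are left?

All states are reachable from the start state.
Start with accepting vs non-accepting: {q0,q1,q2,q3,q5,q7,q8,q9,q10,q11,q12} | {q4,q6}.
Split {q0,q1,q2,q3,q5,q7,q8,q9,q10,q11,q12} by δ(·,0) → {q0,q1,q2,q3,q8,q10,q11,q12} and {q5,q7,q9}.
Refine {q0,q1,q2,q3,q8,q10,q11,q12} on symbol 0: members go to different blocks, giving {q0,q1,q3,q8,q10,q11} and {q2,q12}.
Split {q0,q1,q3,q8,q10,q11} by δ(·,0) → {q3,q8,q10,q11} and {q0,q1}.
Split {q3,q8,q10,q11} by δ(·,0) → {q3,q8,q11} and {q10}.
On input 1, block {q4,q6} splits into {q4} and {q6}.
On input 0, block {q5,q7,q9} splits into {q5,q9} and {q7}.
Stable partition: {q3,q8,q11} | {q4} | {q5,q9} | {q2,q12} | {q0,q1} | {q10} | {q6} | {q7} — 8 equivalence classes.

8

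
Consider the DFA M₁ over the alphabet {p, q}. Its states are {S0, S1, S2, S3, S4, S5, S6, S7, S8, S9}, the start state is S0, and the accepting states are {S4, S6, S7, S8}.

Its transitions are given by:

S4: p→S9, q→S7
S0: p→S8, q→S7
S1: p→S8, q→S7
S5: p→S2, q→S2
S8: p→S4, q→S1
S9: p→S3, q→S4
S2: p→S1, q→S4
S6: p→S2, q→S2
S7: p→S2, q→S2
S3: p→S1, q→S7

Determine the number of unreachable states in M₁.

No path from S0 leads to S5, S6; the other 8 states are all reachable.

2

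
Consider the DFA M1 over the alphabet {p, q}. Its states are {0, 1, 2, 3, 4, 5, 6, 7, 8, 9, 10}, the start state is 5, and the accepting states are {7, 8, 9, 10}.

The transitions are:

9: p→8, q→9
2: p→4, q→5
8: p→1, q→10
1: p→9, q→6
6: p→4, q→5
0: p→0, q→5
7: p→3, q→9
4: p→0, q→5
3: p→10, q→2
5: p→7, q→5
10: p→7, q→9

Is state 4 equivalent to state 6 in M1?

All states are reachable from the start state.
Start with accepting vs non-accepting: {7,8,9,10} | {0,1,2,3,4,5,6}.
Split {7,8,9,10} by δ(·,p) → {7,8} and {9,10}.
Refine {0,1,2,3,4,5,6} on symbol p: members go to different blocks, giving {0,2,4,6} and {1,3} and {5}.
Stable partition: {7,8} | {0,2,4,6} | {9,10} | {1,3} | {5} — 5 equivalence classes.
4 and 6 lie in the same block of the stable partition, so they are equivalent — no string distinguishes them.

Yes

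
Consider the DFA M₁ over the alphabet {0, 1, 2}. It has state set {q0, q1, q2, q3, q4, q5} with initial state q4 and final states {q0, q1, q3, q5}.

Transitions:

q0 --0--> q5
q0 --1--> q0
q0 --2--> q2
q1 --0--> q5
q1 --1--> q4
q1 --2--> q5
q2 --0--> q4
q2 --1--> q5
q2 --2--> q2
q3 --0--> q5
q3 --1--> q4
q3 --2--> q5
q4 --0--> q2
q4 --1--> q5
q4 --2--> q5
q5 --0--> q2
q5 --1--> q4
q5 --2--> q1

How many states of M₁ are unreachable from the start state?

2

No path from q4 leads to q0, q3; the other 4 states are all reachable.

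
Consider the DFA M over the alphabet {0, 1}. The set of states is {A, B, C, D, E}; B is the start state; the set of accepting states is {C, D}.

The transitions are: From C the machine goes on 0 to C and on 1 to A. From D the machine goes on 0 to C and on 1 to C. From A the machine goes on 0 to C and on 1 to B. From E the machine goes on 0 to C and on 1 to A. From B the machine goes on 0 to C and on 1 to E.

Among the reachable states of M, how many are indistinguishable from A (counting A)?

3

First remove the unreachable states {D}; 4 states remain.
Start with accepting vs non-accepting: {C} | {A,B,E}.
The partition is now stable with 2 blocks: {C} | {A,B,E}.
State A belongs to the block {A,B,E}, which has 3 states.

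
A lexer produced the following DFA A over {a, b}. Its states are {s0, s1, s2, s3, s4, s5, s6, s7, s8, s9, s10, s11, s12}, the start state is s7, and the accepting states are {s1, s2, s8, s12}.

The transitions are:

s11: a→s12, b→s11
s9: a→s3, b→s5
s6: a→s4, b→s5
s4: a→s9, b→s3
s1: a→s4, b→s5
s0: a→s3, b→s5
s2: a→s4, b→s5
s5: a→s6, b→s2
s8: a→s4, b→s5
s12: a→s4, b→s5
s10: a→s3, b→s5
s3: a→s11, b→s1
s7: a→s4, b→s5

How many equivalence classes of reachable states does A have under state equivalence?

7

First remove the unreachable states {s0,s8,s10}; 10 states remain.
Initial partition by acceptance: {s1,s2,s12} | {s3,s4,s5,s6,s7,s9,s11}.
Refine {s3,s4,s5,s6,s7,s9,s11} on symbol a: members go to different blocks, giving {s3,s4,s5,s6,s7,s9} and {s11}.
Refine {s3,s4,s5,s6,s7,s9} on symbol a: members go to different blocks, giving {s4,s5,s6,s7,s9} and {s3}.
Refine {s4,s5,s6,s7,s9} on symbol a: members go to different blocks, giving {s4,s5,s6,s7} and {s9}.
Split {s4,s5,s6,s7} by δ(·,a) → {s5,s6,s7} and {s4}.
On input a, block {s5,s6,s7} splits into {s6,s7} and {s5}.
Stable partition: {s1,s2,s12} | {s6,s7} | {s11} | {s3} | {s9} | {s4} | {s5} — 7 equivalence classes.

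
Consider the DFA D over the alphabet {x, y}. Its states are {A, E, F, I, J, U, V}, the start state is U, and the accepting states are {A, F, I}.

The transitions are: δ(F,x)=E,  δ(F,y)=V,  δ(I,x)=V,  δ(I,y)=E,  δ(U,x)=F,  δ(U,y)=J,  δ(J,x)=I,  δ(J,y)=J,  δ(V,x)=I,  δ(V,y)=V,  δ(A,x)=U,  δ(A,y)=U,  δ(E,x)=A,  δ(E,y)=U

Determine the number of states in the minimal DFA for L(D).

All states are reachable from the start state.
Start with accepting vs non-accepting: {A,F,I} | {E,J,U,V}.
Stable partition: {A,F,I} | {E,J,U,V} — 2 equivalence classes.

2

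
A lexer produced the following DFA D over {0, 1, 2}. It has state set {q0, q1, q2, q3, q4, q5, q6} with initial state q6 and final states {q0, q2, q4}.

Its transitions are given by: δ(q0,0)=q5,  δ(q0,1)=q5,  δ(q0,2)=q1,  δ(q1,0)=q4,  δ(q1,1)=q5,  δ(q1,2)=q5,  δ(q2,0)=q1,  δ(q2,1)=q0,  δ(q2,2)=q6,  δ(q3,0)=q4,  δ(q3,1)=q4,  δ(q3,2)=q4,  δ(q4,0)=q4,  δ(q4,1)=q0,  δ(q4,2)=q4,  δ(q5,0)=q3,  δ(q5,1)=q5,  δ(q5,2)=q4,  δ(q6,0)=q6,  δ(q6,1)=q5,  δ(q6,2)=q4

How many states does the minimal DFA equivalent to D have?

States {q2} cannot be reached from the start state, so discard them.
Start with accepting vs non-accepting: {q0,q4} | {q1,q3,q5,q6}.
On input 0, block {q0,q4} splits into {q0} and {q4}.
Refine {q1,q3,q5,q6} on symbol 0: members go to different blocks, giving {q1,q3} and {q5,q6}.
Refine {q1,q3} on symbol 1: members go to different blocks, giving {q1} and {q3}.
Refine {q5,q6} on symbol 0: members go to different blocks, giving {q5} and {q6}.
Stable partition: {q0} | {q1} | {q4} | {q5} | {q3} | {q6} — 6 equivalence classes.

6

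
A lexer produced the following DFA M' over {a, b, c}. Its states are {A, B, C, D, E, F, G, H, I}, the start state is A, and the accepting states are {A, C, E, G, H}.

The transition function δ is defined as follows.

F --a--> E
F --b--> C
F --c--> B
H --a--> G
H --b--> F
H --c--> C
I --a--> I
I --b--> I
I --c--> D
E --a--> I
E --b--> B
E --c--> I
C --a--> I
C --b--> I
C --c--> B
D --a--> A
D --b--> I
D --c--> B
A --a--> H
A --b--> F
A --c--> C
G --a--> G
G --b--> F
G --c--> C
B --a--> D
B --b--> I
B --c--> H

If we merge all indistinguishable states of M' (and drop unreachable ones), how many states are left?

7

Start with accepting vs non-accepting: {A,C,E,G,H} | {B,D,F,I}.
Refine {A,C,E,G,H} on symbol a: members go to different blocks, giving {A,G,H} and {C,E}.
On input a, block {B,D,F,I} splits into {B,I} and {D} and {F}.
Refine {B,I} on symbol a: members go to different blocks, giving {B} and {I}.
On input b, block {C,E} splits into {C} and {E}.
Stable partition: {A,G,H} | {B} | {C} | {D} | {F} | {I} | {E} — 7 equivalence classes.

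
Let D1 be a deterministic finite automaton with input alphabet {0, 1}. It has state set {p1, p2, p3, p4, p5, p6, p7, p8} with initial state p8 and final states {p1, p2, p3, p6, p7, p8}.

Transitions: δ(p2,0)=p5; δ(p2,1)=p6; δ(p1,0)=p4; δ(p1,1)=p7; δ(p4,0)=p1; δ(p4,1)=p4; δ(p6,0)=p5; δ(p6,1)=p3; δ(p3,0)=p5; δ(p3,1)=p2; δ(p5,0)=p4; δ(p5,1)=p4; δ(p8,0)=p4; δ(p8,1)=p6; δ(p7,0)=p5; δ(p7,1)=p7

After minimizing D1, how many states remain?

4

Start with accepting vs non-accepting: {p1,p2,p3,p6,p7,p8} | {p4,p5}.
On input 0, block {p4,p5} splits into {p4} and {p5}.
On input 0, block {p1,p2,p3,p6,p7,p8} splits into {p2,p3,p6,p7} and {p1,p8}.
Stable partition: {p2,p3,p6,p7} | {p4} | {p5} | {p1,p8} — 4 equivalence classes.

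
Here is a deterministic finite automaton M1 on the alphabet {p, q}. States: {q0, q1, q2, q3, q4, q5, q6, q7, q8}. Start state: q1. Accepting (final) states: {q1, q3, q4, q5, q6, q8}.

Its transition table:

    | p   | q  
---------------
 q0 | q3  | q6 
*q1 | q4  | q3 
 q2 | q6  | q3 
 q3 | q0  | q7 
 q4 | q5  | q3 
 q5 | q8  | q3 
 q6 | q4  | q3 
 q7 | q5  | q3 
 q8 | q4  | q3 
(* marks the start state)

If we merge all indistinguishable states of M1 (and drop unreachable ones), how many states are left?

States {q2} cannot be reached from the start state, so discard them.
Start with accepting vs non-accepting: {q1,q3,q4,q5,q6,q8} | {q0,q7}.
On input p, block {q1,q3,q4,q5,q6,q8} splits into {q1,q4,q5,q6,q8} and {q3}.
Split {q0,q7} by δ(·,p) → {q0} and {q7}.
The partition is now stable with 4 blocks: {q1,q4,q5,q6,q8} | {q0} | {q3} | {q7}.

4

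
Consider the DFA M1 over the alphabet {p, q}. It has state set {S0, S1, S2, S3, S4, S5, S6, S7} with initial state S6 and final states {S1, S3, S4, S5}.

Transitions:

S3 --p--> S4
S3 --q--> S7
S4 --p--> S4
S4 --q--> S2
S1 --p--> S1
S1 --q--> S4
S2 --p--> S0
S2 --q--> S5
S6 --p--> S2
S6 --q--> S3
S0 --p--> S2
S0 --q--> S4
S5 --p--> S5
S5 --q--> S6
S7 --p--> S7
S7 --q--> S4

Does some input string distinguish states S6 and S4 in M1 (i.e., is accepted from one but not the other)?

Yes

Reachable states from the start: {S0,S2,S3,S4,S5,S6,S7}. Unreachable: {S1} — drop them.
Initial partition by acceptance: {S3,S4,S5} | {S0,S2,S6,S7}.
No further refinement is possible. Final partition (2 blocks): {S3,S4,S5} | {S0,S2,S6,S7}.
S6 and S4 end up in different blocks, so they are distinguishable. For instance, the string 'ε' is accepted from only S4.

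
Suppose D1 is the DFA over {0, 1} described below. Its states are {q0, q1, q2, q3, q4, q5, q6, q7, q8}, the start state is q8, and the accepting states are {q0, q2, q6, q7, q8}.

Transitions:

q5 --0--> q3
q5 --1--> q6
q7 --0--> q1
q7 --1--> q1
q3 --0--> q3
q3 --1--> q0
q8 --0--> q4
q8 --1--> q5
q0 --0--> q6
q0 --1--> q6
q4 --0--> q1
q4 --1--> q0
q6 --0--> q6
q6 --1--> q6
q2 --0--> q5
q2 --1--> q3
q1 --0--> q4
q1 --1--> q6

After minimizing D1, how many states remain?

States {q2,q7} cannot be reached from the start state, so discard them.
Initial partition by acceptance: {q0,q6,q8} | {q1,q3,q4,q5}.
On input 0, block {q0,q6,q8} splits into {q0,q6} and {q8}.
Stable partition: {q0,q6} | {q1,q3,q4,q5} | {q8} — 3 equivalence classes.

3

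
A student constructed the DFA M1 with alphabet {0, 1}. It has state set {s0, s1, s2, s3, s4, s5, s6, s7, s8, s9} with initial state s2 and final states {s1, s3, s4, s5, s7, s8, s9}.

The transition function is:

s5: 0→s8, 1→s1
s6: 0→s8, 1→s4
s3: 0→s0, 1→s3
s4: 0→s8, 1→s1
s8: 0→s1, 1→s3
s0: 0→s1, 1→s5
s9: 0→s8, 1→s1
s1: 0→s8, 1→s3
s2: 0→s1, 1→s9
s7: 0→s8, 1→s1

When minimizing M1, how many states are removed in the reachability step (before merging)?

3

Starting at s2 and following transitions, the reachable set is {s0, s1, s2, s3, s5, s8, s9}. That leaves s4, s6, s7 unreachable — 3 in total.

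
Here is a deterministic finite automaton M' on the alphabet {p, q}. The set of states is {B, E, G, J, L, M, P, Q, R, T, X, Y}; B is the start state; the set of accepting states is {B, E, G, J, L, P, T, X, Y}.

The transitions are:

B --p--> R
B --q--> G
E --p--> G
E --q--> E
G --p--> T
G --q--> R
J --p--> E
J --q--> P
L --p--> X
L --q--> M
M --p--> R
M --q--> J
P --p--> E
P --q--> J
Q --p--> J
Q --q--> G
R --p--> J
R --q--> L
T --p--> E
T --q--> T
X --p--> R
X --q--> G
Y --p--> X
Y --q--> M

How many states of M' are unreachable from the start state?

Starting at B and following transitions, the reachable set is {B, E, G, J, L, M, P, R, T, X}. That leaves Q, Y unreachable — 2 in total.

2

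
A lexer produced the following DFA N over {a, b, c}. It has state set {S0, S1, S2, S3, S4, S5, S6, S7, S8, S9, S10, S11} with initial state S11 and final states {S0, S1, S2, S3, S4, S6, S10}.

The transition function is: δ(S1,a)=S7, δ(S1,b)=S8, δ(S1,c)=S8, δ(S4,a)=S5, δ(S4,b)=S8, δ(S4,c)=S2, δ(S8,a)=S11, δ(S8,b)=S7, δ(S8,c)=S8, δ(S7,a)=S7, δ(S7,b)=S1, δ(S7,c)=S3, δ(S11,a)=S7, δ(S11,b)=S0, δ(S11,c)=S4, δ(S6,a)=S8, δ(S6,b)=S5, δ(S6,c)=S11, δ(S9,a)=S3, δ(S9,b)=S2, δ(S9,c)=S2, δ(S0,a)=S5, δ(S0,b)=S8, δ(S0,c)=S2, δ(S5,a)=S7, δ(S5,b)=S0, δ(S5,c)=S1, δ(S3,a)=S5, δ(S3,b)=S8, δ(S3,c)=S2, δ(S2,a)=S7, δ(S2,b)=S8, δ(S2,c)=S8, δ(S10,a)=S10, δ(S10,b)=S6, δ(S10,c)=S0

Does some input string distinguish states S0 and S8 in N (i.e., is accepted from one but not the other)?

Yes

First remove the unreachable states {S6,S9,S10}; 9 states remain.
Initial partition by acceptance: {S0,S1,S2,S3,S4} | {S5,S7,S8,S11}.
Refine {S0,S1,S2,S3,S4} on symbol c: members go to different blocks, giving {S0,S3,S4} and {S1,S2}.
Refine {S5,S7,S8,S11} on symbol b: members go to different blocks, giving {S5,S11} and {S7} and {S8}.
On input c, block {S5,S11} splits into {S5} and {S11}.
The partition is now stable with 6 blocks: {S0,S3,S4} | {S5} | {S1,S2} | {S7} | {S8} | {S11}.
S0 and S8 end up in different blocks, so they are distinguishable. For instance, the string 'ε' is accepted from only S0.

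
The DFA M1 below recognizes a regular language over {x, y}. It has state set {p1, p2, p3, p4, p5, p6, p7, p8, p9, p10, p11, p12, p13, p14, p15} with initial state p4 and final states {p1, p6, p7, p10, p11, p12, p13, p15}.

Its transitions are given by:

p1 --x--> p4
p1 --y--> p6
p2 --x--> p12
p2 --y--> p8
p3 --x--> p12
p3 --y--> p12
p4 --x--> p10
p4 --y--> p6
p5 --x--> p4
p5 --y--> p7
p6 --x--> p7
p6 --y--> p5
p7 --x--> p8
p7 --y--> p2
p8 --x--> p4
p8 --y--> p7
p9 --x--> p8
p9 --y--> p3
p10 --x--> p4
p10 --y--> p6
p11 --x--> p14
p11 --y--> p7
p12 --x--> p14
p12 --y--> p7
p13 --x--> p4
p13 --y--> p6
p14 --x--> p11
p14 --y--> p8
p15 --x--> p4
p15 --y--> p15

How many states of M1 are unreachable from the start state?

BFS from p4 reaches {p2, p4, p5, p6, p7, p8, p10, p11, p12, p14}; the 5 state(s) p1, p3, p9, p13, p15 are never visited.

5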